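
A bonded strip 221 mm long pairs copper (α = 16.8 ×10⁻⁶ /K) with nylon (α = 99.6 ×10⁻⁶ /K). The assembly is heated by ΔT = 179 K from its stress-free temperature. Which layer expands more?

nylon

α(copper) = 16.8×10⁻⁶/K vs α(nylon) = 99.6×10⁻⁶/K.
Higher α expands more for the same ΔT: nylon.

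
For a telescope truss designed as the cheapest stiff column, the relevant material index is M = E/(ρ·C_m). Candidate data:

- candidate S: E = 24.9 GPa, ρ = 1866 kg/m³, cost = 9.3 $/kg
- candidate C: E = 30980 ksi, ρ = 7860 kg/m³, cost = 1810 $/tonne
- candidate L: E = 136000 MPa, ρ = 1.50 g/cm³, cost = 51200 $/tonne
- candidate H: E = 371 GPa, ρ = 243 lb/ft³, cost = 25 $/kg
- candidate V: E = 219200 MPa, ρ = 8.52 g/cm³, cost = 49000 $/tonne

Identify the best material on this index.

candidate C

Convert each candidate to consistent units, then evaluate M:
  candidate S: E = 24.90 GPa, ρ = 1866 kg/m³, cost = 9.300 $/kg
  candidate C: E = 213.6 GPa, ρ = 7860 kg/m³, cost = 1.810 $/kg
  candidate L: E = 136.0 GPa, ρ = 1500 kg/m³, cost = 51.20 $/kg
  candidate H: E = 371.0 GPa, ρ = 3892 kg/m³, cost = 25.00 $/kg
  candidate V: E = 219.2 GPa, ρ = 8520 kg/m³, cost = 49.00 $/kg
  candidate C: M = 15.0 MN·m per $
  candidate H: M = 3.81 MN·m per $
  candidate L: M = 1.77 MN·m per $
  candidate S: M = 1.43 MN·m per $
  candidate V: M = 0.525 MN·m per $
Candidate C ranks first.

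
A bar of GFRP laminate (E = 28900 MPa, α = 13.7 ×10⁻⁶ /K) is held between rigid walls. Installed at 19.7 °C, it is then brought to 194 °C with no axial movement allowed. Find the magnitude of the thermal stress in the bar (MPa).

69.0 MPa

E = 28900 MPa = 28.90 GPa.
ΔT = 174.3 K. Constrained thermal stress σ = E·α·ΔT = 28.90×10³ MPa × 13.7×10⁻⁶ × 174.3 = 69.0 MPa (compressive).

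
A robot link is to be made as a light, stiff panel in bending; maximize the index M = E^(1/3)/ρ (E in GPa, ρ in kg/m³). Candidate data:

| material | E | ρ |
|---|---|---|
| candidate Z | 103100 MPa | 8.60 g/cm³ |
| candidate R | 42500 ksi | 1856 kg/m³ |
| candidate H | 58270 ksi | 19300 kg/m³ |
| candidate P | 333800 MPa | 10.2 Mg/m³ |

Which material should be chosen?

Normalizing units and computing the index:
  candidate Z: E = 103.1 GPa, ρ = 8600 kg/m³
  candidate R: E = 293.0 GPa, ρ = 1856 kg/m³
  candidate H: E = 401.8 GPa, ρ = 19300 kg/m³
  candidate P: E = 333.8 GPa, ρ = 10200 kg/m³
  candidate R: M = 3.58×10⁻³
  candidate P: M = 0.680×10⁻³
  candidate Z: M = 0.545×10⁻³
  candidate H: M = 0.382×10⁻³
Candidate R ranks first.

candidate R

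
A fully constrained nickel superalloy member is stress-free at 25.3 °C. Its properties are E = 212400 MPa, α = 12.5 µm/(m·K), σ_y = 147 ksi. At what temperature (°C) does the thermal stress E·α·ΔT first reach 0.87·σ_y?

357 °C

E = 212400 MPa = 212.4 GPa.
σ_y = 147 ksi = 1014 MPa.
E·α·ΔT = 881.8 MPa ⇒ ΔT = 881.8 / (212.4×10³ × 12.5×10⁻⁶) = 332.1 K.
T = 25.3 + 332.1 = 357.4 °C.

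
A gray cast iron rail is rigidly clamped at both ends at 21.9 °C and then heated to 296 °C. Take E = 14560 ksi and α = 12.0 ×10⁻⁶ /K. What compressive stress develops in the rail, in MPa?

E = 14560 ksi = 100.4 GPa.
ΔT = 274.1 K. Constrained thermal stress σ = E·α·ΔT = 100.4×10³ MPa × 12.0×10⁻⁶ × 274.1 = 330 MPa (compressive).

330 MPa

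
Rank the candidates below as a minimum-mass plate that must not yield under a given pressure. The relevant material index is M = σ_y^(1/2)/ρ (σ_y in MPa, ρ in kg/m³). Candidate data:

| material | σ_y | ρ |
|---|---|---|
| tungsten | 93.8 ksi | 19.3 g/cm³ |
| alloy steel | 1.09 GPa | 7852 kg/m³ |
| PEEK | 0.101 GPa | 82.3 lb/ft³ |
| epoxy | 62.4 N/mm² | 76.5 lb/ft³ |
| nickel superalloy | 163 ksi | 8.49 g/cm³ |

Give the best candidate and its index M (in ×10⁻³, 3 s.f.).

Convert each candidate to consistent units, then evaluate M:
  tungsten: σ_y = 646.7 MPa, ρ = 19300 kg/m³
  alloy steel: σ_y = 1090 MPa, ρ = 7852 kg/m³
  PEEK: σ_y = 101.0 MPa, ρ = 1318 kg/m³
  epoxy: σ_y = 62.40 MPa, ρ = 1225 kg/m³
  nickel superalloy: σ_y = 1124 MPa, ρ = 8490 kg/m³
  PEEK: M = 7.62×10⁻³
  epoxy: M = 6.45×10⁻³
  alloy steel: M = 4.20×10⁻³
  nickel superalloy: M = 3.95×10⁻³
  tungsten: M = 1.32×10⁻³
PEEK ranks first.

PEEK, M = 7.62×10⁻³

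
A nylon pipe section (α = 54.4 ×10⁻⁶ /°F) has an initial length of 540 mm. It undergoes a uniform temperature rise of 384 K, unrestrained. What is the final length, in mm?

Convert α: 54.4×10⁻⁶/°F × (9/5) = 97.9×10⁻⁶/K.
ΔL = α·L₀·ΔT = 97.9×10⁻⁶ × 540 mm × 384.0 K = 20.3 mm.
L = L₀ + ΔL = 540 + 20.3 = 560.30 mm.

560.30 mm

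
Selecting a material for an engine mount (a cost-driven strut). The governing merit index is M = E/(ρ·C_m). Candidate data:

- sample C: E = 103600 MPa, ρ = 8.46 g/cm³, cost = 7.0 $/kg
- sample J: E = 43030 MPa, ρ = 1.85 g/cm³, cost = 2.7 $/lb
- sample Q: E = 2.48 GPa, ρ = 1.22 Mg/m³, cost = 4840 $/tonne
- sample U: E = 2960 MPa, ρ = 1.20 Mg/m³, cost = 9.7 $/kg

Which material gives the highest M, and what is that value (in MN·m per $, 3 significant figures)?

Convert each candidate to consistent units, then evaluate M:
  sample C: E = 103.6 GPa, ρ = 8460 kg/m³, cost = 7.000 $/kg
  sample J: E = 43.03 GPa, ρ = 1850 kg/m³, cost = 5.952 $/kg
  sample Q: E = 2.480 GPa, ρ = 1220 kg/m³, cost = 4.840 $/kg
  sample U: E = 2.960 GPa, ρ = 1200 kg/m³, cost = 9.700 $/kg
  sample J: M = 3.91 MN·m per $
  sample C: M = 1.75 MN·m per $
  sample Q: M = 0.420 MN·m per $
  sample U: M = 0.254 MN·m per $
Highest index: sample J.

sample J, M = 3.91 MN·m per $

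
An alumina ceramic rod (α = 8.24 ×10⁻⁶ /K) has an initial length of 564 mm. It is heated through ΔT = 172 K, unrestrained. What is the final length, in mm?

ΔL = α·L₀·ΔT = 8.24×10⁻⁶ × 564 mm × 172.0 K = 0.799 mm.
L = L₀ + ΔL = 564 + 0.799 = 564.80 mm.

564.80 mm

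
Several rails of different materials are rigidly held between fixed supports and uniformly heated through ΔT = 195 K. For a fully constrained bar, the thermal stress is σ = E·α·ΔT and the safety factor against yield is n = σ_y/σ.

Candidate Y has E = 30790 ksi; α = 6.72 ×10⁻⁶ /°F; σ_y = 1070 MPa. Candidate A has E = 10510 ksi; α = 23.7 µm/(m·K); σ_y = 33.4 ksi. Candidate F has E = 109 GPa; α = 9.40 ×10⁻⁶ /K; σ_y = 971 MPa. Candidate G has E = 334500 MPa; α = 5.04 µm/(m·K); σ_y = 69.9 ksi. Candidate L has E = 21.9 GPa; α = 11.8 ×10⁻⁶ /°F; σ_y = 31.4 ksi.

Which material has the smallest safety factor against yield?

Converting E to GPa, α to ×10⁻⁶/K, σ_y to MPa, then σ and n for each:
  candidate Y: E = 212.3, α = 12.1, σ_y = 1070 → σ = 501 MPa, n = 2.14
  candidate A: E = 72.46, α = 23.7, σ_y = 230.3 → σ = 335 MPa, n = 0.688
  candidate F: E = 109.0, α = 9.40, σ_y = 971.0 → σ = 200 MPa, n = 4.86
  candidate G: E = 334.5, α = 5.04, σ_y = 481.9 → σ = 329 MPa, n = 1.47
  candidate L: E = 21.90, α = 21.2, σ_y = 216.5 → σ = 90.7 MPa, n = 2.39
The minimum is candidate A at n = 0.688.

candidate A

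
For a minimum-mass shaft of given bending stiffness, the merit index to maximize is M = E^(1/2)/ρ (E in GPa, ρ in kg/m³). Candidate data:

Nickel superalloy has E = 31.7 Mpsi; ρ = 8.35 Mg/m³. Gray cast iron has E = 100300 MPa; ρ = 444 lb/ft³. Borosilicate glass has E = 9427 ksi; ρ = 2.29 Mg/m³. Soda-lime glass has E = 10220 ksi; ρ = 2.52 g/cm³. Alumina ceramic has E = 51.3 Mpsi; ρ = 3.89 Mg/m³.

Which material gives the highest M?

alumina ceramic

After converting to SI:
  nickel superalloy: E = 218.6 GPa, ρ = 8350 kg/m³
  gray cast iron: E = 100.3 GPa, ρ = 7112 kg/m³
  borosilicate glass: E = 65.00 GPa, ρ = 2290 kg/m³
  soda-lime glass: E = 70.46 GPa, ρ = 2520 kg/m³
  alumina ceramic: E = 353.7 GPa, ρ = 3890 kg/m³
  alumina ceramic: M = 4.83×10⁻³
  borosilicate glass: M = 3.52×10⁻³
  soda-lime glass: M = 3.33×10⁻³
  nickel superalloy: M = 1.77×10⁻³
  gray cast iron: M = 1.41×10⁻³
The maximum is for alumina ceramic.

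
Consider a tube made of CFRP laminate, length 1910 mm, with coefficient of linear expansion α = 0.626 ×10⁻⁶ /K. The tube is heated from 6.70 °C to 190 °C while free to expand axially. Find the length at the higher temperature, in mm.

1910.2 mm

ΔT = 190 − 6.70 = 183.3 K.
ΔL = α·L₀·ΔT = 0.626×10⁻⁶ × 1910 mm × 183.3 K = 0.219 mm.
L = L₀ + ΔL = 1910 + 0.219 = 1910.2 mm.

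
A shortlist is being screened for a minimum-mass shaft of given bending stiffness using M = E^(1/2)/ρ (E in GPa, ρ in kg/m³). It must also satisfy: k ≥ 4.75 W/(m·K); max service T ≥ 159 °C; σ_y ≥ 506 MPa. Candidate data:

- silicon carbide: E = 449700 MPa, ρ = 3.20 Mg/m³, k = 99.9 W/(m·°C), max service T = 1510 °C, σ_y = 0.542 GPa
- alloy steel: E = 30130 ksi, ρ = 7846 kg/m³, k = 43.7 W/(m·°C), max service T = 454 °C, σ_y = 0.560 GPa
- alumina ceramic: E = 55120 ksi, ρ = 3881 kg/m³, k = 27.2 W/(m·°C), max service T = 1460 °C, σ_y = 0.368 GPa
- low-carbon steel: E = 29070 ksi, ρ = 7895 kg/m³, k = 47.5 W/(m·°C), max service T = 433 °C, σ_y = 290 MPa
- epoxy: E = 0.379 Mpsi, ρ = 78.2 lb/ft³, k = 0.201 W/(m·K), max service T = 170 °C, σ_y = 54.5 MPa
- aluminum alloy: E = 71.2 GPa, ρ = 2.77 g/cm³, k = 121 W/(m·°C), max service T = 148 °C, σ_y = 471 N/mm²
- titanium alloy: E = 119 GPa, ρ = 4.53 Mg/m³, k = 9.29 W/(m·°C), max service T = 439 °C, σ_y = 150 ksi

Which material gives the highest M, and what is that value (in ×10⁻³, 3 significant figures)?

Screen on constraints: k ≥ 4.75 W/(m·K); max service T ≥ 159 °C; σ_y ≥ 506 MPa. Survivors: silicon carbide, alloy steel, titanium alloy.
After converting to SI:
  silicon carbide: E = 449.7 GPa, ρ = 3200 kg/m³
  alloy steel: E = 207.7 GPa, ρ = 7846 kg/m³
  titanium alloy: E = 119.0 GPa, ρ = 4530 kg/m³
  silicon carbide: M = 6.63×10⁻³
  titanium alloy: M = 2.41×10⁻³
  alloy steel: M = 1.84×10⁻³
Highest index: silicon carbide.

silicon carbide, M = 6.63×10⁻³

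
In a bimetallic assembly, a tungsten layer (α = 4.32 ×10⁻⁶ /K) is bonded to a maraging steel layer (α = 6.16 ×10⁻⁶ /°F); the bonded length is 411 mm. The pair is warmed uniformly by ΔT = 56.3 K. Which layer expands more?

maraging steel: α = 6.16×10⁻⁶/°F × 9/5 = 11.1×10⁻⁶/K.
α(tungsten) = 4.32×10⁻⁶/K vs α(maraging steel) = 11.1×10⁻⁶/K.
Higher α expands more for the same ΔT: maraging steel.

maraging steel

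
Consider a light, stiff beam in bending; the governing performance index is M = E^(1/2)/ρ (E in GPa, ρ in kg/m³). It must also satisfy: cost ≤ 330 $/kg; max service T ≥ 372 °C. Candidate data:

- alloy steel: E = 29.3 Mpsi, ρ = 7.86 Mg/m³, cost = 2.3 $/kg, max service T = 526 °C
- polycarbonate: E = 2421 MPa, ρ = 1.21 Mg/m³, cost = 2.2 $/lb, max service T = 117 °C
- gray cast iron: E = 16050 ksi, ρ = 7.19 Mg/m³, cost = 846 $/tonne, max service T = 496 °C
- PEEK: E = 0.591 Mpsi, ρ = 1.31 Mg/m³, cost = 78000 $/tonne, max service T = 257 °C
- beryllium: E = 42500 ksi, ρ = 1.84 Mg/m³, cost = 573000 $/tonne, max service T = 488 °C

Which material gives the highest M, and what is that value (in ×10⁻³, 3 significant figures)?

Screen on constraints: cost ≤ 330 $/kg; max service T ≥ 372 °C. Survivors: alloy steel, gray cast iron.
Convert each candidate to consistent units, then evaluate M:
  alloy steel: E = 202.0 GPa, ρ = 7860 kg/m³
  gray cast iron: E = 110.7 GPa, ρ = 7190 kg/m³
  alloy steel: M = 1.81×10⁻³
  gray cast iron: M = 1.46×10⁻³
The maximum is for alloy steel.

alloy steel, M = 1.81×10⁻³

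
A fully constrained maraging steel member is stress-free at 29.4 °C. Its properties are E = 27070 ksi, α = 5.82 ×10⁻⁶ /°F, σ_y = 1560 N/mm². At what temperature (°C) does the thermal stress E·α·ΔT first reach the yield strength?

E = 27070 ksi = 186.6 GPa.
α = 5.82×10⁻⁶/°F × 9/5 = 10.5×10⁻⁶/K.
σ_y = 1560 N/mm² = 1560 MPa.
E·α·ΔT = 1560 MPa ⇒ ΔT = 1560 / (186.6×10³ × 10.5×10⁻⁶) = 797.9 K.
T = 29.4 + 797.9 = 827.3 °C.

827 °C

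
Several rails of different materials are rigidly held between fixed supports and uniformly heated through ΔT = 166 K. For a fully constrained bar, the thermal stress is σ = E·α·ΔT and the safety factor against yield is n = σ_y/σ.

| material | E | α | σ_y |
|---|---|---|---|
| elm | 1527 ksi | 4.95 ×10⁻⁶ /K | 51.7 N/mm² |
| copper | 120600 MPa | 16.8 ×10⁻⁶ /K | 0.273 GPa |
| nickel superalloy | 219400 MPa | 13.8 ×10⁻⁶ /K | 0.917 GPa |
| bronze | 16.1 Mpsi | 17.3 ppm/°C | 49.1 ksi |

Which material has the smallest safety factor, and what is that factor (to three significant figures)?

copper, n = 0.812

Per material, after unit conversion:
  elm: E = 10.53, α = 4.95, σ_y = 51.70 → σ = 8.65 MPa, n = 5.98
  copper: E = 120.6, α = 16.8, σ_y = 273.0 → σ = 336 MPa, n = 0.812
  nickel superalloy: E = 219.4, α = 13.8, σ_y = 917.0 → σ = 503 MPa, n = 1.82
  bronze: E = 111.0, α = 17.3, σ_y = 338.5 → σ = 319 MPa, n = 1.06
The minimum is copper at n = 0.812.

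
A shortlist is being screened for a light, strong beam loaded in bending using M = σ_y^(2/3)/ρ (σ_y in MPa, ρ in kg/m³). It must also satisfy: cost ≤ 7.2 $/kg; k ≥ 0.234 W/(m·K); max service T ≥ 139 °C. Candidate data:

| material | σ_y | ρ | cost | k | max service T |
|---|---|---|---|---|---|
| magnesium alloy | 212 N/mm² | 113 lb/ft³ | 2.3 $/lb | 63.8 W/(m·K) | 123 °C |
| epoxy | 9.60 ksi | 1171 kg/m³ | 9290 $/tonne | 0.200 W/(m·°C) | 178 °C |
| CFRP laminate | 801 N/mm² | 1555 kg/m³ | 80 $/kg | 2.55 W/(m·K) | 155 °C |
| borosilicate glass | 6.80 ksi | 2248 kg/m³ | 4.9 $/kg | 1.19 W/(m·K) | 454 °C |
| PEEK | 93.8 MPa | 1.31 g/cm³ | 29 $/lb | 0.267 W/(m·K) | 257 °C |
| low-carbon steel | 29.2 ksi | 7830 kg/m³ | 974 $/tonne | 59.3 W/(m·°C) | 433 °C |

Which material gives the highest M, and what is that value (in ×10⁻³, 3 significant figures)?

borosilicate glass, M = 5.78×10⁻³

Screen on constraints: cost ≤ 7.2 $/kg; k ≥ 0.234 W/(m·K); max service T ≥ 139 °C. Survivors: borosilicate glass, low-carbon steel.
Normalizing units and computing the index:
  borosilicate glass: σ_y = 46.88 MPa, ρ = 2248 kg/m³
  low-carbon steel: σ_y = 201.3 MPa, ρ = 7830 kg/m³
  borosilicate glass: M = 5.78×10⁻³
  low-carbon steel: M = 4.39×10⁻³
Highest index: borosilicate glass.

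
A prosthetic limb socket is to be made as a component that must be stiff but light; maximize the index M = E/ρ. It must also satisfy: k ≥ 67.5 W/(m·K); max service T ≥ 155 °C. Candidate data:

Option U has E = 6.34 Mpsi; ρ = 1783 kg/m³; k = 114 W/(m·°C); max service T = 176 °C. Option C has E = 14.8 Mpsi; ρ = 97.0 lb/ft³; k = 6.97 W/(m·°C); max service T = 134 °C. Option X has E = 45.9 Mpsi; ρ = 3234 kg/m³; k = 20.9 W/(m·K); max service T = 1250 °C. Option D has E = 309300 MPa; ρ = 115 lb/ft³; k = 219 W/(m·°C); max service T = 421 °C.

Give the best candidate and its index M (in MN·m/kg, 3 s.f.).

Screen on constraints: k ≥ 67.5 W/(m·K); max service T ≥ 155 °C. Survivors: option U, option D.
After converting to SI:
  option U: E = 43.71 GPa, ρ = 1783 kg/m³
  option D: E = 309.3 GPa, ρ = 1842 kg/m³
  option D: M = 168 MN·m/kg
  option U: M = 24.5 MN·m/kg
Option D ranks first.

option D, M = 168 MN·m/kg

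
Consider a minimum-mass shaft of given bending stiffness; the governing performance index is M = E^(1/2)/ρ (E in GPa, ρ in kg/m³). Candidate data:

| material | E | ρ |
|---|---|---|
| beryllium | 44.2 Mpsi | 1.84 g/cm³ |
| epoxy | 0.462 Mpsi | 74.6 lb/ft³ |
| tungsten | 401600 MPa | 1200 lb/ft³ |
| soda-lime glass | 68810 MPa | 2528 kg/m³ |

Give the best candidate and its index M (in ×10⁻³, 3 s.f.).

beryllium, M = 9.49×10⁻³

After converting to SI:
  beryllium: E = 304.7 GPa, ρ = 1840 kg/m³
  epoxy: E = 3.185 GPa, ρ = 1195 kg/m³
  tungsten: E = 401.6 GPa, ρ = 19220 kg/m³
  soda-lime glass: E = 68.81 GPa, ρ = 2528 kg/m³
  beryllium: M = 9.49×10⁻³
  soda-lime glass: M = 3.28×10⁻³
  epoxy: M = 1.49×10⁻³
  tungsten: M = 1.04×10⁻³
Highest index: beryllium.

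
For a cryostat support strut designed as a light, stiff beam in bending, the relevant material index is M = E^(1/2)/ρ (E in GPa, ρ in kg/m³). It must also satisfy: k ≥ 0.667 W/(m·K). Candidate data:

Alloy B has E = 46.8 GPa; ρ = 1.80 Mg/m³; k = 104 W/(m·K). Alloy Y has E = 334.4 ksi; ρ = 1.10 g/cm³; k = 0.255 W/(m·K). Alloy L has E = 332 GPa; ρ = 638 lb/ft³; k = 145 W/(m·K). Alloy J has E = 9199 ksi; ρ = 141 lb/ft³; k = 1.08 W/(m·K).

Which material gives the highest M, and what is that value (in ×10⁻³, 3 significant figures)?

alloy B, M = 3.80×10⁻³

Screen on constraints: k ≥ 0.667 W/(m·K). Survivors: alloy B, alloy L, alloy J.
Normalizing units and computing the index:
  alloy B: E = 46.80 GPa, ρ = 1800 kg/m³
  alloy L: E = 332.0 GPa, ρ = 10220 kg/m³
  alloy J: E = 63.42 GPa, ρ = 2259 kg/m³
  alloy B: M = 3.80×10⁻³
  alloy J: M = 3.53×10⁻³
  alloy L: M = 1.78×10⁻³
Alloy B ranks first.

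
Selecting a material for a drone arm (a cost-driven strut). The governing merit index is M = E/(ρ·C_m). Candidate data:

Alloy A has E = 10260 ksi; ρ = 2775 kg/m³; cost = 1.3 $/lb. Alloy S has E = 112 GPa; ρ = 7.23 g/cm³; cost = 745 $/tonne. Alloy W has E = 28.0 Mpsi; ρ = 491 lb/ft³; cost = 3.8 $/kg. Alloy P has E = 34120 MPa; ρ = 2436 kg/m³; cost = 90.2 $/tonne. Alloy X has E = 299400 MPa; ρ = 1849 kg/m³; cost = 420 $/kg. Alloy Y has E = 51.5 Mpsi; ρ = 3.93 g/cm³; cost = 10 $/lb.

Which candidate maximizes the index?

Putting every candidate on a common basis:
  alloy A: E = 70.74 GPa, ρ = 2775 kg/m³, cost = 2.866 $/kg
  alloy S: E = 112.0 GPa, ρ = 7230 kg/m³, cost = 0.7450 $/kg
  alloy W: E = 193.1 GPa, ρ = 7865 kg/m³, cost = 3.800 $/kg
  alloy P: E = 34.12 GPa, ρ = 2436 kg/m³, cost = 0.09020 $/kg
  alloy X: E = 299.4 GPa, ρ = 1849 kg/m³, cost = 420.0 $/kg
  alloy Y: E = 355.1 GPa, ρ = 3930 kg/m³, cost = 22.05 $/kg
  alloy P: M = 155 MN·m per $
  alloy S: M = 20.8 MN·m per $
  alloy A: M = 8.89 MN·m per $
  alloy W: M = 6.46 MN·m per $
  alloy Y: M = 4.10 MN·m per $
  alloy X: M = 0.386 MN·m per $
The maximum is for alloy P.

alloy P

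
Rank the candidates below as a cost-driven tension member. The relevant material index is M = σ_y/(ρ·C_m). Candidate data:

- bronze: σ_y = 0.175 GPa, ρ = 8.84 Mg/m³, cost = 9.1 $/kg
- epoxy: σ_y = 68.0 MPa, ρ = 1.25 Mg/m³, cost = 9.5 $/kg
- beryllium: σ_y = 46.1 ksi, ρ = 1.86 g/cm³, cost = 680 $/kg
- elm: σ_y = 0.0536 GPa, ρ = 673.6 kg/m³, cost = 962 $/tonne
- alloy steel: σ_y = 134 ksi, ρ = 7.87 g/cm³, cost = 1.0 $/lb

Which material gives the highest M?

Convert each candidate to consistent units, then evaluate M:
  bronze: σ_y = 175.0 MPa, ρ = 8840 kg/m³, cost = 9.100 $/kg
  epoxy: σ_y = 68.00 MPa, ρ = 1250 kg/m³, cost = 9.500 $/kg
  beryllium: σ_y = 317.8 MPa, ρ = 1860 kg/m³, cost = 680.0 $/kg
  elm: σ_y = 53.60 MPa, ρ = 673.6 kg/m³, cost = 0.9620 $/kg
  alloy steel: σ_y = 923.9 MPa, ρ = 7870 kg/m³, cost = 2.205 $/kg
  elm: M = 82.7 kN·m per $
  alloy steel: M = 53.3 kN·m per $
  epoxy: M = 5.73 kN·m per $
  bronze: M = 2.18 kN·m per $
  beryllium: M = 0.251 kN·m per $
Elm ranks first.

elm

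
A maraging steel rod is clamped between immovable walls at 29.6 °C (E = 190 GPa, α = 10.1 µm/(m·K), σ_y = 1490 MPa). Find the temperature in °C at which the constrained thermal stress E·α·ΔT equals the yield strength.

806 °C

E·α·ΔT = 1490 MPa ⇒ ΔT = 1490 / (190.0×10³ × 10.1×10⁻⁶) = 776.4 K.
T = 29.6 + 776.4 = 806.0 °C.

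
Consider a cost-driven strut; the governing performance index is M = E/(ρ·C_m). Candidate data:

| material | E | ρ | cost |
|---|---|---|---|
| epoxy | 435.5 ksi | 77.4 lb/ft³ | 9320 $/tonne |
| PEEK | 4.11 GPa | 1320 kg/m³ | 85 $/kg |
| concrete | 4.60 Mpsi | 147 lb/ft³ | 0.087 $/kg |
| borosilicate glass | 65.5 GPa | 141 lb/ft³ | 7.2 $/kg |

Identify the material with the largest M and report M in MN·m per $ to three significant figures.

Putting every candidate on a common basis:
  epoxy: E = 3.003 GPa, ρ = 1240 kg/m³, cost = 9.320 $/kg
  PEEK: E = 4.110 GPa, ρ = 1320 kg/m³, cost = 85.00 $/kg
  concrete: E = 31.72 GPa, ρ = 2355 kg/m³, cost = 0.08700 $/kg
  borosilicate glass: E = 65.50 GPa, ρ = 2259 kg/m³, cost = 7.200 $/kg
  concrete: M = 155 MN·m per $
  borosilicate glass: M = 4.03 MN·m per $
  epoxy: M = 0.260 MN·m per $
  PEEK: M = 0.0366 MN·m per $
Concrete has the largest M.

concrete, M = 155 MN·m per $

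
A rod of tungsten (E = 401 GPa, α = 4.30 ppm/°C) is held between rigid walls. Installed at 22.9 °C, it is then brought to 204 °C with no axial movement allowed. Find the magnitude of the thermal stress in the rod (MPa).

312 MPa

ΔT = 181.1 K. Constrained thermal stress σ = E·α·ΔT = 401.0×10³ MPa × 4.30×10⁻⁶ × 181.1 = 312 MPa (compressive).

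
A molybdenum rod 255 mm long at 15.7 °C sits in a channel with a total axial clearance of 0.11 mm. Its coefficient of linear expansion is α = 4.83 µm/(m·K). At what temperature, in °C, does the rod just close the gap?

105 °C

α·L₀·ΔT = 0.11 mm ⇒ ΔT = 0.11 / (4.83×10⁻⁶ × 255.0) = 89.31 K.
T = 15.7 + 89.31 = 105.0 °C.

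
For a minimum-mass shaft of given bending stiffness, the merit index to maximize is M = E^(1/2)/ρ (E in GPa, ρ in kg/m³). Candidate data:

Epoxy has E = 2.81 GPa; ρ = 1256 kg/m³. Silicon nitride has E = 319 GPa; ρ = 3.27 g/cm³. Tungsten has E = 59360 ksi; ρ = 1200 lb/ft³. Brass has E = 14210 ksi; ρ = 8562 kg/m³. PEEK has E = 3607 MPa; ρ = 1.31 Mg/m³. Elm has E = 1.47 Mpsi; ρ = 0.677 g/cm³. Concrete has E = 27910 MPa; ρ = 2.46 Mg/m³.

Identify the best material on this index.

Normalizing units and computing the index:
  epoxy: E = 2.810 GPa, ρ = 1256 kg/m³
  silicon nitride: E = 319.0 GPa, ρ = 3270 kg/m³
  tungsten: E = 409.3 GPa, ρ = 19220 kg/m³
  brass: E = 97.97 GPa, ρ = 8562 kg/m³
  PEEK: E = 3.607 GPa, ρ = 1310 kg/m³
  elm: E = 10.14 GPa, ρ = 677.0 kg/m³
  concrete: E = 27.91 GPa, ρ = 2460 kg/m³
  silicon nitride: M = 5.46×10⁻³
  elm: M = 4.70×10⁻³
  concrete: M = 2.15×10⁻³
  PEEK: M = 1.45×10⁻³
  epoxy: M = 1.33×10⁻³
  brass: M = 1.16×10⁻³
  tungsten: M = 1.05×10⁻³
The maximum is for silicon nitride.

silicon nitride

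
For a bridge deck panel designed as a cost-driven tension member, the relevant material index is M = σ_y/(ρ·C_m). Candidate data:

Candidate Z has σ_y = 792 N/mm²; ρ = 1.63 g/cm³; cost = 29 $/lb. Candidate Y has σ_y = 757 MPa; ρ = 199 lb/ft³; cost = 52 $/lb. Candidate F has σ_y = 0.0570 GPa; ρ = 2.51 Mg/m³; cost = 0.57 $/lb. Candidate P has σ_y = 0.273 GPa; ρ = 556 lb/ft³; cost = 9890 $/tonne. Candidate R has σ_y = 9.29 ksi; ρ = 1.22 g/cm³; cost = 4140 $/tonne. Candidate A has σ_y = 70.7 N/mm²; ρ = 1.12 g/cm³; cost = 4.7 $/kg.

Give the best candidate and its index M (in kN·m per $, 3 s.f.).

Convert each candidate to consistent units, then evaluate M:
  candidate Z: σ_y = 792.0 MPa, ρ = 1630 kg/m³, cost = 63.93 $/kg
  candidate Y: σ_y = 757.0 MPa, ρ = 3188 kg/m³, cost = 114.6 $/kg
  candidate F: σ_y = 57.00 MPa, ρ = 2510 kg/m³, cost = 1.257 $/kg
  candidate P: σ_y = 273.0 MPa, ρ = 8906 kg/m³, cost = 9.890 $/kg
  candidate R: σ_y = 64.05 MPa, ρ = 1220 kg/m³, cost = 4.140 $/kg
  candidate A: σ_y = 70.70 MPa, ρ = 1120 kg/m³, cost = 4.700 $/kg
  candidate F: M = 18.1 kN·m per $
  candidate A: M = 13.4 kN·m per $
  candidate R: M = 12.7 kN·m per $
  candidate Z: M = 7.60 kN·m per $
  candidate P: M = 3.10 kN·m per $
  candidate Y: M = 2.07 kN·m per $
The maximum is for candidate F.

candidate F, M = 18.1 kN·m per $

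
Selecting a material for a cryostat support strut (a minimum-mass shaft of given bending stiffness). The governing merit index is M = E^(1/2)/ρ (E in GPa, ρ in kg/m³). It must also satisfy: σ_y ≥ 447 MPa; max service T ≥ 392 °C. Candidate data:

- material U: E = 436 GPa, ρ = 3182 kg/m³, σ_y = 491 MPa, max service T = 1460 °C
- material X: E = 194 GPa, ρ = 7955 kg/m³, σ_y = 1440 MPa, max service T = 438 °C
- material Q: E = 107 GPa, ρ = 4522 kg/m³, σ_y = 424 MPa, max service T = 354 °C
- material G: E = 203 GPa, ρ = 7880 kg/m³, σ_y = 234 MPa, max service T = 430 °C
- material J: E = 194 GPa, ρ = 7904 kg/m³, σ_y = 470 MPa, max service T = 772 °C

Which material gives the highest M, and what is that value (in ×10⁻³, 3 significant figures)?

material U, M = 6.56×10⁻³

Screen on constraints: σ_y ≥ 447 MPa; max service T ≥ 392 °C. Survivors: material U, material X, material J.
Per-candidate index values:
  material U: M = 6.56×10⁻³
  material J: M = 1.76×10⁻³
  material X: M = 1.75×10⁻³
Material U ranks first.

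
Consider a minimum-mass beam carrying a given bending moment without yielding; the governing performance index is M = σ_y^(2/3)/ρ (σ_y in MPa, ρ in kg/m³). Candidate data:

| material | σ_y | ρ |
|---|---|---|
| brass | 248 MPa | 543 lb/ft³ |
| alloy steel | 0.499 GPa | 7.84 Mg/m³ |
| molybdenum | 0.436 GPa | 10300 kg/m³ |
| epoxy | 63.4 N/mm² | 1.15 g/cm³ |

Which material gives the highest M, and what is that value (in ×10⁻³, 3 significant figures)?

epoxy, M = 13.8×10⁻³

Convert each candidate to consistent units, then evaluate M:
  brass: σ_y = 248.0 MPa, ρ = 8698 kg/m³
  alloy steel: σ_y = 499.0 MPa, ρ = 7840 kg/m³
  molybdenum: σ_y = 436.0 MPa, ρ = 10300 kg/m³
  epoxy: σ_y = 63.40 MPa, ρ = 1150 kg/m³
  epoxy: M = 13.8×10⁻³
  alloy steel: M = 8.02×10⁻³
  molybdenum: M = 5.58×10⁻³
  brass: M = 4.54×10⁻³
Highest index: epoxy.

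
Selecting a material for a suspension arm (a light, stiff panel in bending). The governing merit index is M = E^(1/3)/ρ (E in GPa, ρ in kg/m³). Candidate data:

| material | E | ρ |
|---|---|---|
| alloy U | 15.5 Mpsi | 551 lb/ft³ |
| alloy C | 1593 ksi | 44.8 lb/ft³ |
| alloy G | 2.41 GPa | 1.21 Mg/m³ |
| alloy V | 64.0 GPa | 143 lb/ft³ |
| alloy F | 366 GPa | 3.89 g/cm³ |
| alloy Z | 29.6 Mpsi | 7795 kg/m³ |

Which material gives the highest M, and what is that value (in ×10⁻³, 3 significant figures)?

alloy C, M = 3.10×10⁻³

Normalizing units and computing the index:
  alloy U: E = 106.9 GPa, ρ = 8826 kg/m³
  alloy C: E = 10.98 GPa, ρ = 717.6 kg/m³
  alloy G: E = 2.410 GPa, ρ = 1210 kg/m³
  alloy V: E = 64.00 GPa, ρ = 2291 kg/m³
  alloy F: E = 366.0 GPa, ρ = 3890 kg/m³
  alloy Z: E = 204.1 GPa, ρ = 7795 kg/m³
  alloy C: M = 3.10×10⁻³
  alloy F: M = 1.84×10⁻³
  alloy V: M = 1.75×10⁻³
  alloy G: M = 1.11×10⁻³
  alloy Z: M = 0.755×10⁻³
  alloy U: M = 0.538×10⁻³
Alloy C ranks first.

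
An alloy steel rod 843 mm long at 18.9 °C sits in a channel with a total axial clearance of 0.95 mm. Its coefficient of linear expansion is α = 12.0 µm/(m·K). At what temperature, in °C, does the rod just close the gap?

113 °C

α·L₀·ΔT = 0.95 mm ⇒ ΔT = 0.95 / (12.0×10⁻⁶ × 843.0) = 93.91 K.
T = 18.9 + 93.91 = 112.8 °C.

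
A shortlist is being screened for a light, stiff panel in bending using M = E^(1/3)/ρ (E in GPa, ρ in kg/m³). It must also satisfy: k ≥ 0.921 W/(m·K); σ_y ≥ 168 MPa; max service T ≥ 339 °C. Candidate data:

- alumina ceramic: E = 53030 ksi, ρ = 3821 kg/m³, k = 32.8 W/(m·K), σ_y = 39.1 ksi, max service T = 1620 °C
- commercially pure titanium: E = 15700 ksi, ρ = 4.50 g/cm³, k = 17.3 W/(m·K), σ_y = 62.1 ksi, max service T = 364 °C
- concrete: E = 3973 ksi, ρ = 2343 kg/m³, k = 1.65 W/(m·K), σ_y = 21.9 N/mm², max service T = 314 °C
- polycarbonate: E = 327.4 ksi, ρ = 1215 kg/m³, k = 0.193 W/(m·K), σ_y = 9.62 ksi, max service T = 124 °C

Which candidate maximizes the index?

alumina ceramic

Screen on constraints: k ≥ 0.921 W/(m·K); σ_y ≥ 168 MPa; max service T ≥ 339 °C. Survivors: alumina ceramic, commercially pure titanium.
After converting to SI:
  alumina ceramic: E = 365.6 GPa, ρ = 3821 kg/m³
  commercially pure titanium: E = 108.2 GPa, ρ = 4500 kg/m³
  alumina ceramic: M = 1.87×10⁻³
  commercially pure titanium: M = 1.06×10⁻³
Alumina ceramic ranks first.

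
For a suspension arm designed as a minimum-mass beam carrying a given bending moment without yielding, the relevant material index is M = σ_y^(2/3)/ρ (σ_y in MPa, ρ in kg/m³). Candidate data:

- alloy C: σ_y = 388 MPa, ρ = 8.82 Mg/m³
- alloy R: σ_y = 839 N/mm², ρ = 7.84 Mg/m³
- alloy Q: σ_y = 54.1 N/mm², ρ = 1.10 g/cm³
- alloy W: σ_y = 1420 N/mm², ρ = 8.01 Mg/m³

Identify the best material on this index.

After converting to SI:
  alloy C: σ_y = 388.0 MPa, ρ = 8820 kg/m³
  alloy R: σ_y = 839.0 MPa, ρ = 7840 kg/m³
  alloy Q: σ_y = 54.10 MPa, ρ = 1100 kg/m³
  alloy W: σ_y = 1420 MPa, ρ = 8010 kg/m³
  alloy W: M = 15.8×10⁻³
  alloy Q: M = 13.0×10⁻³
  alloy R: M = 11.3×10⁻³
  alloy C: M = 6.03×10⁻³
Highest index: alloy W.

alloy W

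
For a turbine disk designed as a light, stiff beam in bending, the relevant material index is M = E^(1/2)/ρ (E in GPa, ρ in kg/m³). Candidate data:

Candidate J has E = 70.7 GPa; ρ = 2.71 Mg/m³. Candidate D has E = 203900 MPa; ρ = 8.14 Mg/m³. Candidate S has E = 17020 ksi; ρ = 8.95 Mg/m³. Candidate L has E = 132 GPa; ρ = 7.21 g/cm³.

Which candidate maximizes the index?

candidate J

Putting every candidate on a common basis:
  candidate J: E = 70.70 GPa, ρ = 2710 kg/m³
  candidate D: E = 203.9 GPa, ρ = 8140 kg/m³
  candidate S: E = 117.3 GPa, ρ = 8950 kg/m³
  candidate L: E = 132.0 GPa, ρ = 7210 kg/m³
  candidate J: M = 3.10×10⁻³
  candidate D: M = 1.75×10⁻³
  candidate L: M = 1.59×10⁻³
  candidate S: M = 1.21×10⁻³
Candidate J has the largest M.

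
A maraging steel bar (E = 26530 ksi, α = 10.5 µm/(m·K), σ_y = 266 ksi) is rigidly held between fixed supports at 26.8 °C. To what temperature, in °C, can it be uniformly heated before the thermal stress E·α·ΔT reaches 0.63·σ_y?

E = 26530 ksi = 182.9 GPa.
σ_y = 266 ksi = 1834 MPa.
E·α·ΔT = 1155 MPa ⇒ ΔT = 1155 / (182.9×10³ × 10.5×10⁻⁶) = 601.6 K.
T = 26.8 + 601.6 = 628.4 °C.

628 °C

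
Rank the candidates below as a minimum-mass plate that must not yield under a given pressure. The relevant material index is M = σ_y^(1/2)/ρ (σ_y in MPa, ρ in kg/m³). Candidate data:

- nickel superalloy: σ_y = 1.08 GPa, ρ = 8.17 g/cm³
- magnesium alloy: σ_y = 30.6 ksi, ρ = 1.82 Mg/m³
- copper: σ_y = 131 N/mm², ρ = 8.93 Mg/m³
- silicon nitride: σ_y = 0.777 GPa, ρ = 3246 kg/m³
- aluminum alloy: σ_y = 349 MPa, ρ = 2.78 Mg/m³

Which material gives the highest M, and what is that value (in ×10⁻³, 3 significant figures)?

silicon nitride, M = 8.59×10⁻³

In SI units:
  nickel superalloy: σ_y = 1080 MPa, ρ = 8170 kg/m³
  magnesium alloy: σ_y = 211.0 MPa, ρ = 1820 kg/m³
  copper: σ_y = 131.0 MPa, ρ = 8930 kg/m³
  silicon nitride: σ_y = 777.0 MPa, ρ = 3246 kg/m³
  aluminum alloy: σ_y = 349.0 MPa, ρ = 2780 kg/m³
  silicon nitride: M = 8.59×10⁻³
  magnesium alloy: M = 7.98×10⁻³
  aluminum alloy: M = 6.72×10⁻³
  nickel superalloy: M = 4.02×10⁻³
  copper: M = 1.28×10⁻³
The maximum is for silicon nitride.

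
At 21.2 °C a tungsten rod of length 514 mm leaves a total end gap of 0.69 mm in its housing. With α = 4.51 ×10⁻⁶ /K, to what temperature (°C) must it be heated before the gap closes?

319 °C

α·L₀·ΔT = 0.69 mm ⇒ ΔT = 0.69 / (4.51×10⁻⁶ × 514.0) = 297.7 K.
T = 21.2 + 297.7 = 318.9 °C.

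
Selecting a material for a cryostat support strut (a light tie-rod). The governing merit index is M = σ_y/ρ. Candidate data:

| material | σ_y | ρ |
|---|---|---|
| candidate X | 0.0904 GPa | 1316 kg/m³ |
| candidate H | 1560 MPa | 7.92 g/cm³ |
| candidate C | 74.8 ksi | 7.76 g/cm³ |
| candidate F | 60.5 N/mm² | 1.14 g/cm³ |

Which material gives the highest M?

In SI units:
  candidate X: σ_y = 90.40 MPa, ρ = 1316 kg/m³
  candidate H: σ_y = 1560 MPa, ρ = 7920 kg/m³
  candidate C: σ_y = 515.7 MPa, ρ = 7760 kg/m³
  candidate F: σ_y = 60.50 MPa, ρ = 1140 kg/m³
  candidate H: M = 197 kN·m/kg
  candidate X: M = 68.7 kN·m/kg
  candidate C: M = 66.5 kN·m/kg
  candidate F: M = 53.1 kN·m/kg
Candidate H has the largest M.

candidate H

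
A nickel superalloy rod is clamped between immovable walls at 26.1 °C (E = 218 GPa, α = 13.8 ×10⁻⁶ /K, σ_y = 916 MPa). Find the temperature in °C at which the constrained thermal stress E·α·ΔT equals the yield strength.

331 °C

E·α·ΔT = 916.0 MPa ⇒ ΔT = 916.0 / (218.0×10³ × 13.8×10⁻⁶) = 304.5 K.
T = 26.1 + 304.5 = 330.6 °C.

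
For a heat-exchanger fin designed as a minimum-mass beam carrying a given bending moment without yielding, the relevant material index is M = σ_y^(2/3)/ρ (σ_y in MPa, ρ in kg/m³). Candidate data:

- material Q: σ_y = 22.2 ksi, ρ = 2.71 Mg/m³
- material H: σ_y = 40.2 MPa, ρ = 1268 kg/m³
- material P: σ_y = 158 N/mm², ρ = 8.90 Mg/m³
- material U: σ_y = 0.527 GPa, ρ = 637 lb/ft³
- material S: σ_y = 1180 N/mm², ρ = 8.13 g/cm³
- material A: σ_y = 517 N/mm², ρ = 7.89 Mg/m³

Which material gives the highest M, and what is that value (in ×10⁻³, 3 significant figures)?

material S, M = 13.7×10⁻³

Putting every candidate on a common basis:
  material Q: σ_y = 153.1 MPa, ρ = 2710 kg/m³
  material H: σ_y = 40.20 MPa, ρ = 1268 kg/m³
  material P: σ_y = 158.0 MPa, ρ = 8900 kg/m³
  material U: σ_y = 527.0 MPa, ρ = 10200 kg/m³
  material S: σ_y = 1180 MPa, ρ = 8130 kg/m³
  material A: σ_y = 517.0 MPa, ρ = 7890 kg/m³
  material S: M = 13.7×10⁻³
  material Q: M = 10.6×10⁻³
  material H: M = 9.25×10⁻³
  material A: M = 8.16×10⁻³
  material U: M = 6.39×10⁻³
  material P: M = 3.28×10⁻³
Highest index: material S.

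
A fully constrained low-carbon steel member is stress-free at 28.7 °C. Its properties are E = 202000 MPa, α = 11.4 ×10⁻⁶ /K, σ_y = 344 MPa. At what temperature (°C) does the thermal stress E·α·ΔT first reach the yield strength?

178 °C

E = 202000 MPa = 202.0 GPa.
E·α·ΔT = 344.0 MPa ⇒ ΔT = 344.0 / (202.0×10³ × 11.4×10⁻⁶) = 149.4 K.
T = 28.7 + 149.4 = 178.1 °C.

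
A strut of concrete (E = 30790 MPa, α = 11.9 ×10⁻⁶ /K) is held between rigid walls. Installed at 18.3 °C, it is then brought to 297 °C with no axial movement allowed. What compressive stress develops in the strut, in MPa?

E = 30790 MPa = 30.79 GPa.
ΔT = 278.7 K. Constrained thermal stress σ = E·α·ΔT = 30.79×10³ MPa × 11.9×10⁻⁶ × 278.7 = 102 MPa (compressive).

102 MPa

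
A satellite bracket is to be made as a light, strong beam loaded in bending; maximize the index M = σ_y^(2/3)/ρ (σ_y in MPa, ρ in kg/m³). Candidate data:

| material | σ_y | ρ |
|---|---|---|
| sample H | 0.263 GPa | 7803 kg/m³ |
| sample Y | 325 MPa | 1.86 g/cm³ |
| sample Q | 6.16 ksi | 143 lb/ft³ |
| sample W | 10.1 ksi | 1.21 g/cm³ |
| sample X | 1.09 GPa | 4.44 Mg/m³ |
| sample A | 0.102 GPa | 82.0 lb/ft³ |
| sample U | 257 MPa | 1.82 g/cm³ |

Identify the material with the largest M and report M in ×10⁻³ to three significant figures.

Convert each candidate to consistent units, then evaluate M:
  sample H: σ_y = 263.0 MPa, ρ = 7803 kg/m³
  sample Y: σ_y = 325.0 MPa, ρ = 1860 kg/m³
  sample Q: σ_y = 42.47 MPa, ρ = 2291 kg/m³
  sample W: σ_y = 69.64 MPa, ρ = 1210 kg/m³
  sample X: σ_y = 1090 MPa, ρ = 4440 kg/m³
  sample A: σ_y = 102.0 MPa, ρ = 1314 kg/m³
  sample U: σ_y = 257.0 MPa, ρ = 1820 kg/m³
  sample Y: M = 25.4×10⁻³
  sample X: M = 23.9×10⁻³
  sample U: M = 22.2×10⁻³
  sample A: M = 16.6×10⁻³
  sample W: M = 14.0×10⁻³
  sample Q: M = 5.31×10⁻³
  sample H: M = 5.26×10⁻³
Highest index: sample Y.

sample Y, M = 25.4×10⁻³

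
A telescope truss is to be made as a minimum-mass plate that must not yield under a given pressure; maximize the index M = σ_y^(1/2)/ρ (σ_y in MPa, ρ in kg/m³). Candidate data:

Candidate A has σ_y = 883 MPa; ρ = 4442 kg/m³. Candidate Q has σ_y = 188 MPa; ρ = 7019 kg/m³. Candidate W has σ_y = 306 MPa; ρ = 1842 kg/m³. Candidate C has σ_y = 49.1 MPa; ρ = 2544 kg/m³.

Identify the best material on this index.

Evaluate M for each candidate:
  candidate W: M = 9.50×10⁻³
  candidate A: M = 6.69×10⁻³
  candidate C: M = 2.75×10⁻³
  candidate Q: M = 1.95×10⁻³
Highest index: candidate W.

candidate W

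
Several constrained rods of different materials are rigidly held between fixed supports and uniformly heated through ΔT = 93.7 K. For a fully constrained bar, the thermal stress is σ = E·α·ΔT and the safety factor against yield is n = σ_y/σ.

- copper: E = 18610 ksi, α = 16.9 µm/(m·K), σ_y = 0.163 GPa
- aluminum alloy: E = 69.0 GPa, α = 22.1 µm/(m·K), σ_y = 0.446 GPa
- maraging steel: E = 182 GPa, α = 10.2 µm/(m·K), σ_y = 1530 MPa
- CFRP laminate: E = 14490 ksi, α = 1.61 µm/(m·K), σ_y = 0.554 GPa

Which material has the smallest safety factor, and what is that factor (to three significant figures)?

copper, n = 0.802

In consistent units (E in GPa, α in ×10⁻⁶/K, σ_y in MPa):
  copper: E = 128.3, α = 16.9, σ_y = 163.0 → σ = 203 MPa, n = 0.802
  aluminum alloy: E = 69.00, α = 22.1, σ_y = 446.0 → σ = 143 MPa, n = 3.12
  maraging steel: E = 182.0, α = 10.2, σ_y = 1530 → σ = 174 MPa, n = 8.80
  CFRP laminate: E = 99.91, α = 1.61, σ_y = 554.0 → σ = 15.1 MPa, n = 36.8
The minimum is copper at n = 0.802.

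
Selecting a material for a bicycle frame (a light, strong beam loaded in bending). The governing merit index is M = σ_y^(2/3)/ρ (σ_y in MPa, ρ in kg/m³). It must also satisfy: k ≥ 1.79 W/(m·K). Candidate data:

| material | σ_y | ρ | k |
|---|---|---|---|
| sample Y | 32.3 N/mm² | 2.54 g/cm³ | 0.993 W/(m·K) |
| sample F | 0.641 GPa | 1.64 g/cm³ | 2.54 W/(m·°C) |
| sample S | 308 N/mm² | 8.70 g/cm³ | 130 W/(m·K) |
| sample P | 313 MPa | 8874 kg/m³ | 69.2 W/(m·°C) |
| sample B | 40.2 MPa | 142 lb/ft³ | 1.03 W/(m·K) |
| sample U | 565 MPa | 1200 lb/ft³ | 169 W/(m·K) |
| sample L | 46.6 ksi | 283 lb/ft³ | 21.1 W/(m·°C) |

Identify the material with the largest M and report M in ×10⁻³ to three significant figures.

sample F, M = 45.3×10⁻³

Screen on constraints: k ≥ 1.79 W/(m·K). Survivors: sample F, sample S, sample P, sample U, sample L.
Putting every candidate on a common basis:
  sample F: σ_y = 641.0 MPa, ρ = 1640 kg/m³
  sample S: σ_y = 308.0 MPa, ρ = 8700 kg/m³
  sample P: σ_y = 313.0 MPa, ρ = 8874 kg/m³
  sample U: σ_y = 565.0 MPa, ρ = 19220 kg/m³
  sample L: σ_y = 321.3 MPa, ρ = 4533 kg/m³
  sample F: M = 45.3×10⁻³
  sample L: M = 10.3×10⁻³
  sample S: M = 5.24×10⁻³
  sample P: M = 5.19×10⁻³
  sample U: M = 3.56×10⁻³
Highest index: sample F.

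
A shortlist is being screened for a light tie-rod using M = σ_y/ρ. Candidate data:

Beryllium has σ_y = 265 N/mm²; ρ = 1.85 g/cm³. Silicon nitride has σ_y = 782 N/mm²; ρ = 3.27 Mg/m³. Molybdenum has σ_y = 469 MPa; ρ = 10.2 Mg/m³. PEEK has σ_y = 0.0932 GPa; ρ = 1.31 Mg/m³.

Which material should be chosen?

silicon nitride

In SI units:
  beryllium: σ_y = 265.0 MPa, ρ = 1850 kg/m³
  silicon nitride: σ_y = 782.0 MPa, ρ = 3270 kg/m³
  molybdenum: σ_y = 469.0 MPa, ρ = 10200 kg/m³
  PEEK: σ_y = 93.20 MPa, ρ = 1310 kg/m³
  silicon nitride: M = 239 kN·m/kg
  beryllium: M = 143 kN·m/kg
  PEEK: M = 71.1 kN·m/kg
  molybdenum: M = 46.0 kN·m/kg
Silicon nitride has the largest M.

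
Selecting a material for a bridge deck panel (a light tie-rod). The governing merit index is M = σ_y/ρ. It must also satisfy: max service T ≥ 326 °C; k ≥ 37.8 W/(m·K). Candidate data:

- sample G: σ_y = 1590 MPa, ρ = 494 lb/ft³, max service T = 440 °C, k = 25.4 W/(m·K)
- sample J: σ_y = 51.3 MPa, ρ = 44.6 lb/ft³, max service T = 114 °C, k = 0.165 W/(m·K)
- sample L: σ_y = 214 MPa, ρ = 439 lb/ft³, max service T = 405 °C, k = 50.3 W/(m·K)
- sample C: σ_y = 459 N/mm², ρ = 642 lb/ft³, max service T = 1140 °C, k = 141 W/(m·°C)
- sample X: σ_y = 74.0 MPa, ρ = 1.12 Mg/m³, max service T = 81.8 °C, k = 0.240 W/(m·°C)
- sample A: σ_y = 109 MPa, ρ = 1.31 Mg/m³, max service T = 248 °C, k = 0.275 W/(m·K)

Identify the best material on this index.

Screen on constraints: max service T ≥ 326 °C; k ≥ 37.8 W/(m·K). Survivors: sample L, sample C.
After converting to SI:
  sample L: σ_y = 214.0 MPa, ρ = 7032 kg/m³
  sample C: σ_y = 459.0 MPa, ρ = 10280 kg/m³
  sample C: M = 44.6 kN·m/kg
  sample L: M = 30.4 kN·m/kg
Sample C has the largest M.

sample C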